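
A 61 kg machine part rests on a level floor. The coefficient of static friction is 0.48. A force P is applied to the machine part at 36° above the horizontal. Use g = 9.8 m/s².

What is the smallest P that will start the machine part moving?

P ≈ 263 N

N = m g − P sin α (the pull lifts the machine part).
At impending slip, P cos α = μ_s N = μ_s (m g − P sin α).
Solving: P (cos α + μ_s sin α) = μ_s m g → P = 0.48×598/(cos 36° + 0.48 sin 36°) = 287/1.091 = 263 N.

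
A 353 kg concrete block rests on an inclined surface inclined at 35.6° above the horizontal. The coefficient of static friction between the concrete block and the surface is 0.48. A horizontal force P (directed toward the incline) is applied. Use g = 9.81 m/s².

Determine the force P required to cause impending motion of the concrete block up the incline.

P ≈ 6310 N

At impending motion up the slope, friction acts down-slope at its limit: f = μ_s N.
Perpendicular to the incline: N = m g cos θ + P sin θ.
Along the incline: P cos θ = m g sin θ + μ_s N = m g sin θ + μ_s (m g cos θ + P sin θ).
Solving, P (cos θ − μ_s sin θ) = m g (sin θ + μ_s cos θ), so P = 353×9.81×(sin 35.6° + 0.48 cos 35.6°)/(cos 35.6° − 0.48 sin 35.6°) = 3460×0.9724/0.5337 = 6310 N.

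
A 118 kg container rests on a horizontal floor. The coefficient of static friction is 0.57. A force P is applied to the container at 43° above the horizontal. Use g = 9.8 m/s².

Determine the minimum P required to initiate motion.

N = m g − P sin α (the pull lifts the container).
At impending slip, P cos α = μ_s N = μ_s (m g − P sin α).
Solving: P (cos α + μ_s sin α) = μ_s m g → P = 0.57×1160/(cos 43° + 0.57 sin 43°) = 659/1.12 = 588 N.

P ≈ 588 N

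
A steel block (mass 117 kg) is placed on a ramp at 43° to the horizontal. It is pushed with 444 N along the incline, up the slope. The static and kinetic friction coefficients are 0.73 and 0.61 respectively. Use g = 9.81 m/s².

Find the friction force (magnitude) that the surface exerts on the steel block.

f ≈ 339 N (up the incline)

The normal reaction is N = m g cos θ = 839.4 N.
For equilibrium along the incline the friction force must supply f = m g sin θ − P = 782.8 − 444 = 338.8 N (positive meaning up-slope).
The static-friction ceiling is μ_s N = 0.73 × 839.4 = 612.8 N.
Since |338.8| ≤ 612.8 N, no slip — friction simply equals what equilibrium demands.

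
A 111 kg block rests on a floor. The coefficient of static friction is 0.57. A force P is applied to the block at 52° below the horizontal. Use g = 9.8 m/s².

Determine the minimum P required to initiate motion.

N = m g + P sin α (the push presses the block into the floor).
At impending slip, P cos α = μ_s N = μ_s (m g + P sin α).
Solving: P (cos α − μ_s sin α) = μ_s m g → P = 0.57×1090/(cos 52° − 0.57 sin 52°) = 620/0.1665 = 3720 N.

P ≈ 3720 N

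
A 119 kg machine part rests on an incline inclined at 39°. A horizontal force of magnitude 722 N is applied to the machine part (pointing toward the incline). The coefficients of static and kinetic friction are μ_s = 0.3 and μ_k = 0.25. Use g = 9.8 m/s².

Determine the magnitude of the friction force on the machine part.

f ≈ 173 N (up the incline)

Resolve perpendicular to the incline: N = m g cos θ + P sin θ = 119×9.8×cos 39° + 722×sin 39° = 1361 N.
Along the incline, the net driving force (taking up-slope positive) is P cos θ − m g sin θ = 561.1 − 733.9 = -172.8 N, so equilibrium requires friction f = 172.8 N (up-slope).
The limit of static friction is μ_s N = 408.2 N.
|f_req| = 172.8 ≤ 408.2 N → the machine part is in equilibrium; friction equals the required value.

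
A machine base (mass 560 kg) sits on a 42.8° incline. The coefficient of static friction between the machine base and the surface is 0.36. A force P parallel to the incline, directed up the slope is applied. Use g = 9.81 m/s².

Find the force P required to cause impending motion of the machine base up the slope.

P ≈ 5180 N

At impending motion up the slope, friction acts down-slope at its limit: f = μ_s N.
P is parallel to the surface, so N = m g cos θ = 4030 N.
Along the incline: P = m g sin θ + μ_s N = 3730 + 0.36×4030 = 5180 N.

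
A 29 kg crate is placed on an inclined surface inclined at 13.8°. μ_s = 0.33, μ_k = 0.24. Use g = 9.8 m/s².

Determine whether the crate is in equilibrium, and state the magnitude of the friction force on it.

N = m g cos θ = 276 N.
Down-slope weight component: m g sin θ = 67.8 N.
μ_s N = 91.1 N.
67.8 ≤ 91.1 N, so it stays put; friction = 67.8 N.

f ≈ 67.8 N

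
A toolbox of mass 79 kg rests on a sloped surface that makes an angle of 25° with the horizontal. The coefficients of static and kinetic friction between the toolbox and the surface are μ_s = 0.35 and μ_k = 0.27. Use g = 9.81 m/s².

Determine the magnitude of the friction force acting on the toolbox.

Normal force: N = m g cos θ = 79 × 9.81 × cos 25° = 702.4 N.
Along the slope the weight component is m g sin θ = 327.5 N; friction must supply exactly this, acting up-slope.
The static-friction ceiling is μ_s N = 0.35 × 702.4 = 245.8 N.
Since |327.5| > 245.8 N, static friction cannot hold it; the toolbox slides down the incline and kinetic friction applies: f = μ_k N = 0.27 × 702.4 = 190 N.

f ≈ 190 N (up the incline)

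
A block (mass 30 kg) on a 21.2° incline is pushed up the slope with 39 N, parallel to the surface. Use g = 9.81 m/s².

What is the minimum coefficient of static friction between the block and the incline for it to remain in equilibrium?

μ_s,min ≈ 0.246

N = m g cos θ = 274.4 N.
Friction must make up the shortfall along the incline: f = m g sin θ − P = 106.4 − 39 = 67.43 N.
At the threshold f = μ_s N, so μ_s,min = 67.43/274.4 = 0.246.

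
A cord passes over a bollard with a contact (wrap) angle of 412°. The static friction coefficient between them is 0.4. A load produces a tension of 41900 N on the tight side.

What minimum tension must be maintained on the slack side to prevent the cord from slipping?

T_min ≈ 2360 N

Capstan equation at impending slip: T_tight/T_slack = e^{μβ}.
β = 412° = 7.191 rad; e^{μβ} = e^{0.4×7.191} = 17.75.
T_slack = T_tight / e^{μβ} = 41900 / 17.75 = 2360 N.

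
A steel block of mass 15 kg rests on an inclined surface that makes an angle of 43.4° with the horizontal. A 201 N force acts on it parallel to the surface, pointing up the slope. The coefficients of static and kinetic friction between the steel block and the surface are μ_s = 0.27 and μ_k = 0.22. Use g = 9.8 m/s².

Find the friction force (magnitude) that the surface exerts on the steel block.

Normal force: N = m g cos θ = 15 × 9.8 × cos 43.4° = 106.8 N.
The friction needed for equilibrium is m g sin θ − P = 101 − 201 = -100 N, measured positive up-slope.
Static friction can supply at most μ_s N = 28.84 N.
|-100| exceeds 28.84 N, so the steel block slips up-slope; friction is kinetic, f = μ_k N = 0.22×106.8 = 23.5 N.

f ≈ 23.5 N (down the incline)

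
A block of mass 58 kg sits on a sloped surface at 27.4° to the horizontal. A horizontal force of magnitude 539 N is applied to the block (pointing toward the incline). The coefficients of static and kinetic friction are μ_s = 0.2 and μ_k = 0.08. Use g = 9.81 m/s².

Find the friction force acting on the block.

f ≈ 60.3 N (down the incline)

Normal direction: N = m g cos θ + P sin θ = 753.2 N.
Along the incline, the net driving force (taking up-slope positive) is P cos θ − m g sin θ = 478.5 − 261.8 = 216.7 N, so equilibrium requires friction f = -216.7 N (down-slope).
Maximum static friction: μ_s N = 0.2 × 753.2 = 150.6 N.
|f_req| = 216.7 > 150.6 N → the block slides up the incline; f = μ_k N = 0.08 × 753.2 = 60.3 N.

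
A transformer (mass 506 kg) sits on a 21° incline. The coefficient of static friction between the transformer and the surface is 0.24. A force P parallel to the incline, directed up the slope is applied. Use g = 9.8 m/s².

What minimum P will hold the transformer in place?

P_min ≈ 666 N

The transformer tends to slide down (tan θ > μ_s), so at the point of impending slip friction acts up-slope at its limit: f = μ_s N.
P is parallel to the surface, so N = m g cos θ = 4630 N.
Along the incline: P + μ_s N = m g sin θ, so P = 1780 − 0.24×4630 = 666 N.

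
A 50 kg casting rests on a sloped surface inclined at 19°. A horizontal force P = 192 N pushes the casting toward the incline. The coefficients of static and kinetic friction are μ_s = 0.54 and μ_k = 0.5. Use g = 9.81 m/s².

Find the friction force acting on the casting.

The horizontal push has a component P sin θ into the surface, so N = m g cos θ + P sin θ = 463.8 + 62.51 = 526.3 N.
Along the incline, the net driving force (taking up-slope positive) is P cos θ − m g sin θ = 181.5 − 159.7 = 21.85 N, so equilibrium requires friction f = -21.85 N (down-slope).
The limit of static friction is μ_s N = 284.2 N.
|f_req| = 21.85 ≤ 284.2 N → the casting is in equilibrium; friction equals the required value.

f ≈ 21.8 N (down the incline)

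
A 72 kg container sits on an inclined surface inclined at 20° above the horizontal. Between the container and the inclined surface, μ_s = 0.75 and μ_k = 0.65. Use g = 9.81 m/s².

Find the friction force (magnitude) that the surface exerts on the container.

The normal reaction is N = m g cos θ = 663.7 N.
Along the slope the weight component is m g sin θ = 241.6 N; friction must supply exactly this, acting up-slope.
The static-friction ceiling is μ_s N = 0.75 × 663.7 = 497.8 N.
Since |241.6| ≤ 497.8 N, the container remains in static equilibrium and friction takes exactly the required value.

f ≈ 242 N (up the incline)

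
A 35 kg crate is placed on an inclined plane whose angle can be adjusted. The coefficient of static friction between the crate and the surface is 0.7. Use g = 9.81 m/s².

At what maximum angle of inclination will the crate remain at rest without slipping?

θ_max ≈ 35°

At the slip threshold, m g sin θ = μ_s · m g cos θ, so tan θ = μ_s.
θ_max = arctan(0.7) = 35°.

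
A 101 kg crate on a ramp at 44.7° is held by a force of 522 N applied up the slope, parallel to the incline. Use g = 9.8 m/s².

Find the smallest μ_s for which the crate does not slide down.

μ_s,min ≈ 0.248

N = m g cos θ = 703.5 N.
Friction must make up the shortfall along the incline: f = m g sin θ − P = 696.2 − 522 = 174.2 N.
At the threshold f = μ_s N, so μ_s,min = 174.2/703.5 = 0.248.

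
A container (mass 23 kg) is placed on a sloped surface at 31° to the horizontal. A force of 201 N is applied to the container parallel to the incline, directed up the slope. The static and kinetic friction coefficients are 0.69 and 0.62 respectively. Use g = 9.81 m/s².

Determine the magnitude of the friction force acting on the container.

f ≈ 84.8 N (down the incline)

Perpendicular to the surface, N = m g cos θ = 23·9.81·cos 31° = 193.4 N.
Parallel to the incline, ΣF = 0 gives f = m g sin θ − P = 116.2 − 201 = -84.79 N (up-slope positive).
Maximum static friction available: μ_s N = 0.69 × 193.4 = 133.4 N.
Since |-84.79| ≤ 133.4 N, no slip — friction simply equals what equilibrium demands.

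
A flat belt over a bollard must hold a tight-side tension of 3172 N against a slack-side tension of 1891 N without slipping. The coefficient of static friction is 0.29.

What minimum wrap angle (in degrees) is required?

β_min ≈ 102°

T₂/T₁ = e^{μβ} → β = ln(T₂/T₁)/μ.
β = ln(3172/1891)/0.29 = 0.5173/0.29 = 1.784 rad.
In degrees: β = 1.784 × 180/π = 102°.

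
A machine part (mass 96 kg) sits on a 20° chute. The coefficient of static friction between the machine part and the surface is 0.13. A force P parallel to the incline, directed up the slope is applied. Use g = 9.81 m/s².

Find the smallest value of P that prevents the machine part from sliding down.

P_min ≈ 207 N

The machine part tends to slide down (tan θ > μ_s), so at the point of impending slip friction acts up-slope at its limit: f = μ_s N.
P is parallel to the surface, so N = m g cos θ = 885 N.
Along the incline: P + μ_s N = m g sin θ, so P = 322 − 0.13×885 = 207 N.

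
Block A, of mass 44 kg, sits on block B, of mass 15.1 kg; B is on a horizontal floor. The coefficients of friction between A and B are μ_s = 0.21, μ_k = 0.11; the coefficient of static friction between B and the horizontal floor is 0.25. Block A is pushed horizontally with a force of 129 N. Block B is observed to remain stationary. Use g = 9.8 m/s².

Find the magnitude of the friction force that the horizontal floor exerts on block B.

f ≈ 47.4 N

The normal force B exerts on A is simply A's weight, N₁ = 431.2 N.
So the A–B interface can sustain at most μ_s N₁ = 90.55 N of static friction.
Since P = 129 N > 90.55 N, A slides on B; the A–B friction is kinetic: f₁ = μ_k N₁ = 0.11×431.2 = 47.4 N.
B experiences an equal 47.4 N forward from A (third law). B is in equilibrium, so the floor supplies f₂ = 47.4 N of static friction (limit μ_s(m_A+m_B)g = 144.8 N, not exceeded).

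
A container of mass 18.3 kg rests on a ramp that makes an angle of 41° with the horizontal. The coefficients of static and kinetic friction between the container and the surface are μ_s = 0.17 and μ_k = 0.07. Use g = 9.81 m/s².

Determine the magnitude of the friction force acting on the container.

The normal reaction is N = m g cos θ = 135.5 N.
For equilibrium along the incline, friction must balance the weight component: f = m g sin θ = 117.8 N up the slope.
Static friction can supply at most μ_s N = 23.03 N.
|117.8| exceeds 23.03 N, so the container slips down-slope; friction is kinetic, f = μ_k N = 0.07×135.5 = 9.48 N.

f ≈ 9.48 N (up the incline)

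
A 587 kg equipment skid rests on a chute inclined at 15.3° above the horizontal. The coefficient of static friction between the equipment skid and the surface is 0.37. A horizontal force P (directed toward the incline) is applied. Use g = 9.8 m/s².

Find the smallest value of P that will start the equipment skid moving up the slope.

At impending motion up the slope, friction acts down-slope at its limit: f = μ_s N.
Perpendicular to the incline: N = m g cos θ + P sin θ.
Along the incline: P cos θ = m g sin θ + μ_s N = m g sin θ + μ_s (m g cos θ + P sin θ).
Solving, P (cos θ − μ_s sin θ) = m g (sin θ + μ_s cos θ), so P = 587×9.8×(sin 15.3° + 0.37 cos 15.3°)/(cos 15.3° − 0.37 sin 15.3°) = 5750×0.6208/0.8669 = 4120 N.

P ≈ 4120 N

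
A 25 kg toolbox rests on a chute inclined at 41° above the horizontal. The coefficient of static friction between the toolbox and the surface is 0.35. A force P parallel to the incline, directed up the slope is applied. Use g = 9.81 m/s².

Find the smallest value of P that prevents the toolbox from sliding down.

P_min ≈ 96.1 N

The toolbox tends to slide down (tan θ > μ_s), so at the point of impending slip friction acts up-slope at its limit: f = μ_s N.
P is parallel to the surface, so N = m g cos θ = 185 N.
Along the incline: P + μ_s N = m g sin θ, so P = 161 − 0.35×185 = 96.1 N.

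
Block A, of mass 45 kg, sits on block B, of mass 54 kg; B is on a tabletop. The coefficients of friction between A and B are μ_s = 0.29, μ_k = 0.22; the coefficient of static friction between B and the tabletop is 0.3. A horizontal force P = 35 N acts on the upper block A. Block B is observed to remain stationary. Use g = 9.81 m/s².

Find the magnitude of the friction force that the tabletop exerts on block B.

f ≈ 35 N

Normal force at the A–B interface: N₁ = m_A g = 441.5 N.
So the A–B interface can sustain at most μ_s N₁ = 128 N of static friction.
P = 35 N is within that limit, so A and B move together (both at rest); the A–B friction is simply f₁ = P = 35 N.
B experiences an equal 35 N forward from A (third law). B is in equilibrium, so the floor supplies f₂ = 35 N of static friction (limit μ_s(m_A+m_B)g = 291.4 N, not exceeded).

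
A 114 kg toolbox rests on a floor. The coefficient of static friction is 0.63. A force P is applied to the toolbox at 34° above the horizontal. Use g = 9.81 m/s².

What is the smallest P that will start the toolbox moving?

N = m g − P sin α (the pull lifts the toolbox).
At impending slip, P cos α = μ_s N = μ_s (m g − P sin α).
Solving: P (cos α + μ_s sin α) = μ_s m g → P = 0.63×1120/(cos 34° + 0.63 sin 34°) = 705/1.181 = 596 N.

P ≈ 596 N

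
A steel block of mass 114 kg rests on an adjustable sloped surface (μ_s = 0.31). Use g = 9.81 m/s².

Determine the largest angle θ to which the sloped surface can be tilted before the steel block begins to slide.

At the slip threshold, m g sin θ = μ_s · m g cos θ, so tan θ = μ_s.
θ_max = arctan(0.31) = 17.2°.

θ_max ≈ 17.2°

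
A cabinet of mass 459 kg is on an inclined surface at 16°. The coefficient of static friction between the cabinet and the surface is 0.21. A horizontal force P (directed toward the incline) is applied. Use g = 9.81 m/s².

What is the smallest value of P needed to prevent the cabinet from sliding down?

The cabinet tends to slide down (tan θ > μ_s), so at the point of impending slip friction acts up-slope at its limit: f = μ_s N.
Perpendicular to the incline: N = m g cos θ + P sin θ.
Along the incline: P cos θ + μ_s N = m g sin θ, i.e. P cos θ + μ_s (m g cos θ + P sin θ) = m g sin θ.
Solving, P (cos θ + μ_s sin θ) = m g (sin θ − μ_s cos θ), so P = 4500×0.07377/1.019 = 326 N.

P_min ≈ 326 N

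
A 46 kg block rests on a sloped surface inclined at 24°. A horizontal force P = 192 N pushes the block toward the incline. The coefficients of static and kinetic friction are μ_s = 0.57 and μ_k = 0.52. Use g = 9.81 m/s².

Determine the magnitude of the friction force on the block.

The horizontal push has a component P sin θ into the surface, so N = m g cos θ + P sin θ = 412.2 + 78.09 = 490.3 N.
Parallel to the incline: P cos θ − m g sin θ = 175.4 − 183.5 = -8.143 N; the friction needed to balance this is 8.143 N acting up the slope.
The limit of static friction is μ_s N = 279.5 N.
|f_req| = 8.143 ≤ 279.5 N → the block is in equilibrium; friction equals the required value.

f ≈ 8.14 N (up the incline)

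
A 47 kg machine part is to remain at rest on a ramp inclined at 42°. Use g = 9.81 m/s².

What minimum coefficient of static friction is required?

At the slip threshold m g sin θ = μ_s m g cos θ, so μ_s,min = tan θ.
μ_s,min = tan 42° = 0.9.

μ_s,min ≈ 0.9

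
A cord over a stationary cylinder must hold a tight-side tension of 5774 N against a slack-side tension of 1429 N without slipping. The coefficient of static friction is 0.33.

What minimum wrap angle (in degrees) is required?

T₂/T₁ = e^{μβ} → β = ln(T₂/T₁)/μ.
β = ln(5774/1429)/0.33 = 1.396/0.33 = 4.231 rad.
In degrees: β = 4.231 × 180/π = 242°.

β_min ≈ 242°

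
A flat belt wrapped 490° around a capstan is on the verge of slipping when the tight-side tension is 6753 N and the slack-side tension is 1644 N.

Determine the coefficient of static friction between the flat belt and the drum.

μ ≈ 0.165

T₂/T₁ = e^{μβ} → μ = ln(T₂/T₁)/β.
β = 490° = 8.552 rad.
μ = ln(6753/1644)/8.552 = ln(4.108)/8.552 = 0.165.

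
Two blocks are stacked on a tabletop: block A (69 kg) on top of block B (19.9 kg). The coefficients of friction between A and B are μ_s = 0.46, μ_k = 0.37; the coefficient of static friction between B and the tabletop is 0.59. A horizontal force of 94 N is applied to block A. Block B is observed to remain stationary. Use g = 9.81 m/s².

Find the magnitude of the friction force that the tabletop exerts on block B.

Between the blocks, N₁ = m_A g = 676.9 N.
So the A–B interface can sustain at most μ_s N₁ = 311.4 N of static friction.
Since P = 94 N ≤ 311.4 N, A does not slip on B; friction on A equals P = 94 N.
By Newton's third law B feels 94 N forward from A. With B stationary, the floor's static friction on B balances it: f₂ = 94 N (well within μ_s(m_A+m_B)g = 514.5 N).

f ≈ 94 N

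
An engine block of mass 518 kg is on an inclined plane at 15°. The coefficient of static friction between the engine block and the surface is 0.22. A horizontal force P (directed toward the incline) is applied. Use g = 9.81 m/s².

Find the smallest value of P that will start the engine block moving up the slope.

At impending motion up the slope, friction acts down-slope at its limit: f = μ_s N.
Perpendicular to the incline: N = m g cos θ + P sin θ.
Along the incline: P cos θ = m g sin θ + μ_s N = m g sin θ + μ_s (m g cos θ + P sin θ).
Solving, P (cos θ − μ_s sin θ) = m g (sin θ + μ_s cos θ), so P = 518×9.81×(sin 15° + 0.22 cos 15°)/(cos 15° − 0.22 sin 15°) = 5080×0.4713/0.909 = 2630 N.

P ≈ 2630 N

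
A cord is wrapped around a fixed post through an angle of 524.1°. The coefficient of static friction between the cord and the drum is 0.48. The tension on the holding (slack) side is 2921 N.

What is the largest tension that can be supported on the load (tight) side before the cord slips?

T_max ≈ 236000 N

At impending slip the capstan equation gives T₂/T₁ = e^{μβ} with β in radians.
β = 524.1° × π/180 = 9.147 rad.
e^{μβ} = e^{0.48×9.147} = 80.7.
T₂ = T₁ · e^{μβ} = 2921 × 80.7 = 236000 N.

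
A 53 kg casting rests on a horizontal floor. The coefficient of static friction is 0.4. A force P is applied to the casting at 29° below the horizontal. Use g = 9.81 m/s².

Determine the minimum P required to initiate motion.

P ≈ 306 N

N = m g + P sin α (the push presses the casting into the horizontal floor).
At impending slip, P cos α = μ_s N = μ_s (m g + P sin α).
Solving: P (cos α − μ_s sin α) = μ_s m g → P = 0.4×520/(cos 29° − 0.4 sin 29°) = 208/0.6807 = 306 N.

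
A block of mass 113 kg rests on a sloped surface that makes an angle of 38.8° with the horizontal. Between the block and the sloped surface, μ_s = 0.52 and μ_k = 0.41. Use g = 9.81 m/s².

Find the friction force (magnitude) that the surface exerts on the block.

Perpendicular to the surface, N = m g cos θ = 113·9.81·cos 38.8° = 863.9 N.
For equilibrium along the incline, friction must balance the weight component: f = m g sin θ = 694.6 N up the slope.
Maximum static friction available: μ_s N = 0.52 × 863.9 = 449.2 N.
|694.6| exceeds 449.2 N, so the block slips down-slope; friction is kinetic, f = μ_k N = 0.41×863.9 = 354 N.

f ≈ 354 N (up the incline)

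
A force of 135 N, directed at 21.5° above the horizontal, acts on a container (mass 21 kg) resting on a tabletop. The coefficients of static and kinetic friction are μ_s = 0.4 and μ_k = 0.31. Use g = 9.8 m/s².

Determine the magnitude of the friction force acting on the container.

N = m g − P sin α = 205.8 − 135×sin 21.5° = 156.3 N.
The horizontal driving force is P cos α = 125.6 N, so equilibrium needs friction f = 125.6 N.
μ_s N = 0.4 × 156.3 = 62.53 N.
125.6 > 62.53 N → the container slides; f = μ_k N = 0.31×156.3 = 48.5 N.

f ≈ 48.5 N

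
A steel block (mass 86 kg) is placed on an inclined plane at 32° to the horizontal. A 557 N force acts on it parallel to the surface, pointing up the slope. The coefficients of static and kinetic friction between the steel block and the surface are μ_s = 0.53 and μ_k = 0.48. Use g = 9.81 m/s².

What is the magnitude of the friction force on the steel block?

f ≈ 110 N (down the incline)

Normal force: N = m g cos θ = 86 × 9.81 × cos 32° = 715.5 N.
The friction needed for equilibrium is m g sin θ − P = 447.1 − 557 = -109.9 N, measured positive up-slope.
Maximum static friction available: μ_s N = 0.53 × 715.5 = 379.2 N.
Since |-109.9| ≤ 379.2 N, no slip — friction simply equals what equilibrium demands.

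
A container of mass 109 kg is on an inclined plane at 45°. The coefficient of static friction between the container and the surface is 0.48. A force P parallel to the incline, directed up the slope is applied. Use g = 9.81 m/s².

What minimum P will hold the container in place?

The container tends to slide down (tan θ > μ_s), so at the point of impending slip friction acts up-slope at its limit: f = μ_s N.
P is parallel to the surface, so N = m g cos θ = 756 N.
Along the incline: P + μ_s N = m g sin θ, so P = 756 − 0.48×756 = 393 N.

P_min ≈ 393 N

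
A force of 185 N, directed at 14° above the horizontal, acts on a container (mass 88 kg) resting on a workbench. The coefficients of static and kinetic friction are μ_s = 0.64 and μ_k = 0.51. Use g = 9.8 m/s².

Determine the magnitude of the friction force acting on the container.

N = m g − P sin α = 862.4 − 185×sin 14° = 817.6 N.
Horizontally, friction must balance P cos α = 179.5 N.
μ_s N = 0.64 × 817.6 = 523.3 N.
179.5 ≤ 523.3 N → static; friction equals the required 180 N.

f ≈ 180 N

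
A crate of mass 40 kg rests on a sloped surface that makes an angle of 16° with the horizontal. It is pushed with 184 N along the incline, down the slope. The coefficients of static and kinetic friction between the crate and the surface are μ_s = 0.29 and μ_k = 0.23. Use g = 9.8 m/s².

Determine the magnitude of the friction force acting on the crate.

f ≈ 86.7 N (up the incline)

The normal reaction is N = m g cos θ = 376.8 N.
The friction needed for equilibrium is m g sin θ + P = 108 + 184 = 292 N, measured positive up-slope.
Maximum static friction available: μ_s N = 0.29 × 376.8 = 109.3 N.
|292| exceeds 109.3 N, so the crate slips down-slope; friction is kinetic, f = μ_k N = 0.23×376.8 = 86.7 N.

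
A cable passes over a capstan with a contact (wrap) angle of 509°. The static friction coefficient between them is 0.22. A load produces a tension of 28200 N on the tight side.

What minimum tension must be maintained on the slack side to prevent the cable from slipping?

Capstan equation at impending slip: T_tight/T_slack = e^{μβ}.
β = 509° = 8.884 rad; e^{μβ} = e^{0.22×8.884} = 7.06.
T_slack = T_tight / e^{μβ} = 28200 / 7.06 = 3990 N.

T_min ≈ 3990 N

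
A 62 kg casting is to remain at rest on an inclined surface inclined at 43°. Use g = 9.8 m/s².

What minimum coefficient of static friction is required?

At the slip threshold m g sin θ = μ_s m g cos θ, so μ_s,min = tan θ.
μ_s,min = tan 43° = 0.933.

μ_s,min ≈ 0.933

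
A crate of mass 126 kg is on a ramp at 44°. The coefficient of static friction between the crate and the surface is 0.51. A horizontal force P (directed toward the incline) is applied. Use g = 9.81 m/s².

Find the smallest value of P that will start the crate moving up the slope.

P ≈ 3590 N

At impending motion up the slope, friction acts down-slope at its limit: f = μ_s N.
Perpendicular to the incline: N = m g cos θ + P sin θ.
Along the incline: P cos θ = m g sin θ + μ_s N = m g sin θ + μ_s (m g cos θ + P sin θ).
Solving, P (cos θ − μ_s sin θ) = m g (sin θ + μ_s cos θ), so P = 126×9.81×(sin 44° + 0.51 cos 44°)/(cos 44° − 0.51 sin 44°) = 1240×1.062/0.3651 = 3590 N.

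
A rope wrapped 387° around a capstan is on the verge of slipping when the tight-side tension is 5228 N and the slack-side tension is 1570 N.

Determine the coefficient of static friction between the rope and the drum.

μ ≈ 0.178

T₂/T₁ = e^{μβ} → μ = ln(T₂/T₁)/β.
β = 387° = 6.754 rad.
μ = ln(5228/1570)/6.754 = ln(3.33)/6.754 = 0.178.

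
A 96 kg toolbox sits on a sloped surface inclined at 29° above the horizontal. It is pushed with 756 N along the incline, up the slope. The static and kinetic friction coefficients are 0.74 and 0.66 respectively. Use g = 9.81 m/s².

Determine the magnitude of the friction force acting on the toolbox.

Perpendicular to the surface, N = m g cos θ = 96·9.81·cos 29° = 823.7 N.
The friction needed for equilibrium is m g sin θ − P = 456.6 − 756 = -299.4 N, measured positive up-slope.
Maximum static friction available: μ_s N = 0.74 × 823.7 = 609.5 N.
Since |-299.4| ≤ 609.5 N, the toolbox remains in static equilibrium and friction takes exactly the required value.

f ≈ 299 N (down the incline)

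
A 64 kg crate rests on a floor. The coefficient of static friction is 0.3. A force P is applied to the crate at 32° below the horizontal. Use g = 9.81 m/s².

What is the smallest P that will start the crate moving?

P ≈ 273 N

N = m g + P sin α (the push presses the crate into the floor).
At impending slip, P cos α = μ_s N = μ_s (m g + P sin α).
Solving: P (cos α − μ_s sin α) = μ_s m g → P = 0.3×628/(cos 32° − 0.3 sin 32°) = 188/0.6891 = 273 N.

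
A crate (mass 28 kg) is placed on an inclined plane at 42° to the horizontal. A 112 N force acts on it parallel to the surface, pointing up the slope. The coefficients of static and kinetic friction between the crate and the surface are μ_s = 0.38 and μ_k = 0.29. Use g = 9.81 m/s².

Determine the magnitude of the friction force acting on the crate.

Perpendicular to the surface, N = m g cos θ = 28·9.81·cos 42° = 204.1 N.
The friction needed for equilibrium is m g sin θ − P = 183.8 − 112 = 71.8 N, measured positive up-slope.
The static-friction ceiling is μ_s N = 0.38 × 204.1 = 77.57 N.
Since |71.8| ≤ 77.57 N, static friction is sufficient; f equals the required value, not μ_s N.

f ≈ 71.8 N (up the incline)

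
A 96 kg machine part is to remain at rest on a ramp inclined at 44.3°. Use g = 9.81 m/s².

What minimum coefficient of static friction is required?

At the slip threshold m g sin θ = μ_s m g cos θ, so μ_s,min = tan θ.
μ_s,min = tan 44.3° = 0.976.

μ_s,min ≈ 0.976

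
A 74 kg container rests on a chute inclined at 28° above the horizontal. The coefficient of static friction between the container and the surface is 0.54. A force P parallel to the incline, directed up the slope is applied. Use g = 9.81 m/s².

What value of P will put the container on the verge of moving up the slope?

At impending motion up the slope, friction acts down-slope at its limit: f = μ_s N.
P is parallel to the surface, so N = m g cos θ = 641 N.
Along the incline: P = m g sin θ + μ_s N = 341 + 0.54×641 = 687 N.

P ≈ 687 N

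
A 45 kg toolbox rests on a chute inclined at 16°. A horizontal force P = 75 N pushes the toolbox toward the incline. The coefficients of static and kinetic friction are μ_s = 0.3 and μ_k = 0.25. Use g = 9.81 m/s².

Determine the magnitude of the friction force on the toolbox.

f ≈ 49.6 N (up the incline)

The horizontal push has a component P sin θ into the surface, so N = m g cos θ + P sin θ = 424.3 + 20.67 = 445 N.
Parallel to the incline: P cos θ − m g sin θ = 72.09 − 121.7 = -49.59 N; the friction needed to balance this is 49.59 N acting up the slope.
Maximum static friction: μ_s N = 0.3 × 445 = 133.5 N.
Since 49.59 N is within the 133.5 N limit, the toolbox stays put and friction is exactly 49.6 N.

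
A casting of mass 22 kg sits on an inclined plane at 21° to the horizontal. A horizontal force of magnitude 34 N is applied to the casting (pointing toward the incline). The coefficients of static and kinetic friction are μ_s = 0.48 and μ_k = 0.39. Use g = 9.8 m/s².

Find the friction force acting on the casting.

The horizontal push has a component P sin θ into the surface, so N = m g cos θ + P sin θ = 201.3 + 12.18 = 213.5 N.
Parallel to the incline: P cos θ − m g sin θ = 31.74 − 77.26 = -45.52 N; the friction needed to balance this is 45.52 N acting up the slope.
The limit of static friction is μ_s N = 102.5 N.
Since 45.52 N is within the 102.5 N limit, the casting stays put and friction is exactly 45.5 N.

f ≈ 45.5 N (up the incline)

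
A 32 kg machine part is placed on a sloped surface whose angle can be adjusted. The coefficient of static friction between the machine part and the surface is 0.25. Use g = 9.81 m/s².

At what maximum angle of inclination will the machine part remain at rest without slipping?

At the slip threshold, m g sin θ = μ_s · m g cos θ, so tan θ = μ_s.
θ_max = arctan(0.25) = 14°.

θ_max ≈ 14°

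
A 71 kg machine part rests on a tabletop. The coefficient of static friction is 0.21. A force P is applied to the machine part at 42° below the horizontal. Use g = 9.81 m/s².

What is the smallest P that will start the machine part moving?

P ≈ 243 N

N = m g + P sin α (the push presses the machine part into the tabletop).
At impending slip, P cos α = μ_s N = μ_s (m g + P sin α).
Solving: P (cos α − μ_s sin α) = μ_s m g → P = 0.21×697/(cos 42° − 0.21 sin 42°) = 146/0.6026 = 243 N.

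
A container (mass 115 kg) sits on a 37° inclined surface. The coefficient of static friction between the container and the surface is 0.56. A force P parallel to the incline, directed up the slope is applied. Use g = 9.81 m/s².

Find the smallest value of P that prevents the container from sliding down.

P_min ≈ 174 N

The container tends to slide down (tan θ > μ_s), so at the point of impending slip friction acts up-slope at its limit: f = μ_s N.
P is parallel to the surface, so N = m g cos θ = 901 N.
Along the incline: P + μ_s N = m g sin θ, so P = 679 − 0.56×901 = 174 N.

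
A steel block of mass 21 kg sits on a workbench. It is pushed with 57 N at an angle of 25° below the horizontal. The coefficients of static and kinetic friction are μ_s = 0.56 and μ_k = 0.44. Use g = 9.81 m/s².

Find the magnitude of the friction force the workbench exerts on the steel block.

The vertical component of P adds to the normal force: N = m g + P sin α = 206 + 24.09 = 230.1 N.
The horizontal driving force is P cos α = 51.66 N, so equilibrium needs friction f = 51.66 N.
μ_s N = 0.56 × 230.1 = 128.9 N.
Since 51.66 N does not exceed the limit, the steel block stays at rest and f = 51.7 N.

f ≈ 51.7 N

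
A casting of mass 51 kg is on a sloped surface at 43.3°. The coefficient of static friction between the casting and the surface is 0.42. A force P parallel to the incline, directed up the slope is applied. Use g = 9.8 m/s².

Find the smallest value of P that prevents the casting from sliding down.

P_min ≈ 190 N

The casting tends to slide down (tan θ > μ_s), so at the point of impending slip friction acts up-slope at its limit: f = μ_s N.
P is parallel to the surface, so N = m g cos θ = 364 N.
Along the incline: P + μ_s N = m g sin θ, so P = 343 − 0.42×364 = 190 N.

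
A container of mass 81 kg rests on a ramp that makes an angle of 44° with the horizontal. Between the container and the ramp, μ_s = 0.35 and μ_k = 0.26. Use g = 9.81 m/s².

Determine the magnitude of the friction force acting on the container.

Perpendicular to the surface, N = m g cos θ = 81·9.81·cos 44° = 571.6 N.
For equilibrium along the incline, friction must balance the weight component: f = m g sin θ = 552 N up the slope.
The static-friction ceiling is μ_s N = 0.35 × 571.6 = 200.1 N.
Since |552| > 200.1 N, static friction cannot hold it; the container slides down the incline and kinetic friction applies: f = μ_k N = 0.26 × 571.6 = 149 N.

f ≈ 149 N (up the incline)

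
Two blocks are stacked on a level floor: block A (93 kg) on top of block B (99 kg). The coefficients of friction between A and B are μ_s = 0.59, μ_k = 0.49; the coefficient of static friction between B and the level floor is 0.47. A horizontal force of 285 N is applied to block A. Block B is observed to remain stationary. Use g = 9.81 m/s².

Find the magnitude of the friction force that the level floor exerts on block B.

f ≈ 285 N

Normal force at the A–B interface: N₁ = m_A g = 912.3 N.
Maximum static friction on A from B: μ_s N₁ = 0.59×912.3 = 538.3 N.
Since P = 285 N ≤ 538.3 N, A does not slip on B; friction on A equals P = 285 N.
B experiences an equal 285 N forward from A (third law). B is in equilibrium, so the floor supplies f₂ = 285 N of static friction (limit μ_s(m_A+m_B)g = 885.3 N, not exceeded).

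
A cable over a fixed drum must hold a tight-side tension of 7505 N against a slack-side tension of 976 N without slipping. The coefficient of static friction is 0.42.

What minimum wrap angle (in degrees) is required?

β_min ≈ 278°

T₂/T₁ = e^{μβ} → β = ln(T₂/T₁)/μ.
β = ln(7505/976)/0.42 = 2.04/0.42 = 4.857 rad.
In degrees: β = 4.857 × 180/π = 278°.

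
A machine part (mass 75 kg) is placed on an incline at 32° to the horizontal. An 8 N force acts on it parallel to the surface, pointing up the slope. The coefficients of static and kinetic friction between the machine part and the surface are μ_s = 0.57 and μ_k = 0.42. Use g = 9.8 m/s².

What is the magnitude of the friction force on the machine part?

Perpendicular to the surface, N = m g cos θ = 75·9.8·cos 32° = 623.3 N.
For equilibrium along the incline the friction force must supply f = m g sin θ − P = 389.5 − 8 = 381.5 N (positive meaning up-slope).
The static-friction ceiling is μ_s N = 0.57 × 623.3 = 355.3 N.
Since |381.5| > 355.3 N, static friction cannot hold it; the machine part slides down the incline and kinetic friction applies: f = μ_k N = 0.42 × 623.3 = 262 N.

f ≈ 262 N (up the incline)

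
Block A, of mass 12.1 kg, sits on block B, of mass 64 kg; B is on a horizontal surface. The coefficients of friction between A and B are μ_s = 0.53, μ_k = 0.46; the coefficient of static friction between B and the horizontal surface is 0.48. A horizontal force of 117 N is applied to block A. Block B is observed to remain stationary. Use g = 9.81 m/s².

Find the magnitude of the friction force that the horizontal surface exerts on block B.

f ≈ 54.6 N

Normal force at the A–B interface: N₁ = m_A g = 118.7 N.
So the A–B interface can sustain at most μ_s N₁ = 62.91 N of static friction.
P = 117 N exceeds that limit, so A slips over B and the interface friction becomes kinetic: f₁ = μ_k N₁ = 0.46×118.7 = 54.6 N.
B experiences an equal 54.6 N forward from A (third law). B is in equilibrium, so the floor supplies f₂ = 54.6 N of static friction (limit μ_s(m_A+m_B)g = 358.3 N, not exceeded).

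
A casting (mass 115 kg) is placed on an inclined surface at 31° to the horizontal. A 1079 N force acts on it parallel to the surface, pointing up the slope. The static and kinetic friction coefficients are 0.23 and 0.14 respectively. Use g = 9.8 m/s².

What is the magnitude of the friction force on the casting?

The normal reaction is N = m g cos θ = 966 N.
For equilibrium along the incline the friction force must supply f = m g sin θ − P = 580.4 − 1079 = -498.6 N (positive meaning up-slope).
Static friction can supply at most μ_s N = 222.2 N.
|-498.6| exceeds 222.2 N, so the casting slips up-slope; friction is kinetic, f = μ_k N = 0.14×966 = 135 N.

f ≈ 135 N (down the incline)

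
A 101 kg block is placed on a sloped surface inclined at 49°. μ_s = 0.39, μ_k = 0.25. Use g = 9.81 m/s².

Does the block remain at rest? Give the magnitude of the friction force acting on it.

f ≈ 163 N

N = m g cos θ = 650 N.
Down-slope weight component: m g sin θ = 748 N.
μ_s N = 254 N.
748 > 254 N, so it slides; kinetic friction f = μ_k N = 0.25×650 = 163 N.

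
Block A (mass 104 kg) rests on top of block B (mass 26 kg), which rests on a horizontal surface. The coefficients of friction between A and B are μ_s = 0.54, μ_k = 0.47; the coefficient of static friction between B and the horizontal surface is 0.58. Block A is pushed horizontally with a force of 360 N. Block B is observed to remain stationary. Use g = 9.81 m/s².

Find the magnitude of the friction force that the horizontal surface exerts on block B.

f ≈ 360 N

Between the blocks, N₁ = m_A g = 1020 N.
Maximum static friction on A from B: μ_s N₁ = 0.54×1020 = 550.9 N.
Since P = 360 N ≤ 550.9 N, A does not slip on B; friction on A equals P = 360 N.
By Newton's third law B feels 360 N forward from A. With B stationary, the floor's static friction on B balances it: f₂ = 360 N (well within μ_s(m_A+m_B)g = 739.7 N).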